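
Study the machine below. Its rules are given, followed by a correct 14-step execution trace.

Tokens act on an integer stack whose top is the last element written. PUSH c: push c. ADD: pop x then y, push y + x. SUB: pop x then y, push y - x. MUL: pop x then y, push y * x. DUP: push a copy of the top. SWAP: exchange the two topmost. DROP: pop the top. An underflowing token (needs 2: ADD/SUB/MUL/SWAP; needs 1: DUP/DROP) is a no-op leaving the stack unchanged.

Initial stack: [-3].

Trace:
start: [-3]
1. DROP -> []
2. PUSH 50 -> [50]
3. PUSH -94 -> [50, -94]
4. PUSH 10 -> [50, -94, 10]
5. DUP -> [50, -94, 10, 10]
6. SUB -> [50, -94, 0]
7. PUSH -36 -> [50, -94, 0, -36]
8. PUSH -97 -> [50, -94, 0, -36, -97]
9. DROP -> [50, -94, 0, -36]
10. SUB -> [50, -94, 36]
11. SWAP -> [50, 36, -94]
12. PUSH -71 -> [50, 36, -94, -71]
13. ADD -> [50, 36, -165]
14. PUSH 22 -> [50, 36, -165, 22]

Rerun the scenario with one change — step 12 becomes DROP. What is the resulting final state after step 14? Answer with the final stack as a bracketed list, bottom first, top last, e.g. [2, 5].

(re-executing from step 12 with the substitution; state before step 12: [50, 36, -94])
12. DROP -> [50, 36]
13. ADD -> [86]
14. PUSH 22 -> [86, 22]

[86, 22]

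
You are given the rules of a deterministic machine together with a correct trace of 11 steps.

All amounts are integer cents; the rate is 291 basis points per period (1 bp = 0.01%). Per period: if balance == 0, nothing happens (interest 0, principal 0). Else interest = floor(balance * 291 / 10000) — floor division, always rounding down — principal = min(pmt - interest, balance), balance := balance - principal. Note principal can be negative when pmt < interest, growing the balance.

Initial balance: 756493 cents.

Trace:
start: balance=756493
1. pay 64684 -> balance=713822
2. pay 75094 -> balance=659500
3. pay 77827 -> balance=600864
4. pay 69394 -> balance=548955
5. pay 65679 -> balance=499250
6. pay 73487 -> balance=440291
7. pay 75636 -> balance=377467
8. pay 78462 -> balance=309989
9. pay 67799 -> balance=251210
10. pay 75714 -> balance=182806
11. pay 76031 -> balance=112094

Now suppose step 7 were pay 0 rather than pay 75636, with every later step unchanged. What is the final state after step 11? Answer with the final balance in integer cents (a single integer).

196926

(re-executing from step 7 with the substitution; state before step 7: balance=440291)
7. pay 0 -> balance=453103
8. pay 78462 -> balance=387826
9. pay 67799 -> balance=331312
10. pay 75714 -> balance=265239
11. pay 76031 -> balance=196926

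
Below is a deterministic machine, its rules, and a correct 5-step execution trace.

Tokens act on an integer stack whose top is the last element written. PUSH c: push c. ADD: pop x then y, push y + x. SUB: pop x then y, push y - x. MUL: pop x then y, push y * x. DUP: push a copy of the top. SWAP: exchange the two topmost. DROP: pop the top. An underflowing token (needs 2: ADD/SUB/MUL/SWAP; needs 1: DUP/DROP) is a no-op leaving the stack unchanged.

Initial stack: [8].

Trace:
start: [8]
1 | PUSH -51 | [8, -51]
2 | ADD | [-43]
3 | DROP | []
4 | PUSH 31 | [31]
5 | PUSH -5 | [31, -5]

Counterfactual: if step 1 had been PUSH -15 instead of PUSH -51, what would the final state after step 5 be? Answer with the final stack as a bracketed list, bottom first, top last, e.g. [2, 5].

[31, -5]

(re-executing from step 1 with the substitution; state before step 1: [8])
1 | PUSH -15 | [8, -15]
2 | ADD | [-7]
3 | DROP | []
4 | PUSH 31 | [31]
5 | PUSH -5 | [31, -5]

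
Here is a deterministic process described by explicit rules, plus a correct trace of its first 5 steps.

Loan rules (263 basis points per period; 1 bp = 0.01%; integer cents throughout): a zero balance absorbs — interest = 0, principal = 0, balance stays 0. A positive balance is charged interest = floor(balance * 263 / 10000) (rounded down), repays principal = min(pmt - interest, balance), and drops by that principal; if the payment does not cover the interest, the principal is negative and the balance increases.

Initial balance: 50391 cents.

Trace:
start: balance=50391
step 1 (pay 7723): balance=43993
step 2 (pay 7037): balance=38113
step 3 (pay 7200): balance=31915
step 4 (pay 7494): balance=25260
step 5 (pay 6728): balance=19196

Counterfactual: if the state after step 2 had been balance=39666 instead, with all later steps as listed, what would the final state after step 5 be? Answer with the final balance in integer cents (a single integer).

state after step 2 := balance=39666
step 3 (pay 7200): balance=33509
step 4 (pay 7494): balance=26896
step 5 (pay 6728): balance=20875

20875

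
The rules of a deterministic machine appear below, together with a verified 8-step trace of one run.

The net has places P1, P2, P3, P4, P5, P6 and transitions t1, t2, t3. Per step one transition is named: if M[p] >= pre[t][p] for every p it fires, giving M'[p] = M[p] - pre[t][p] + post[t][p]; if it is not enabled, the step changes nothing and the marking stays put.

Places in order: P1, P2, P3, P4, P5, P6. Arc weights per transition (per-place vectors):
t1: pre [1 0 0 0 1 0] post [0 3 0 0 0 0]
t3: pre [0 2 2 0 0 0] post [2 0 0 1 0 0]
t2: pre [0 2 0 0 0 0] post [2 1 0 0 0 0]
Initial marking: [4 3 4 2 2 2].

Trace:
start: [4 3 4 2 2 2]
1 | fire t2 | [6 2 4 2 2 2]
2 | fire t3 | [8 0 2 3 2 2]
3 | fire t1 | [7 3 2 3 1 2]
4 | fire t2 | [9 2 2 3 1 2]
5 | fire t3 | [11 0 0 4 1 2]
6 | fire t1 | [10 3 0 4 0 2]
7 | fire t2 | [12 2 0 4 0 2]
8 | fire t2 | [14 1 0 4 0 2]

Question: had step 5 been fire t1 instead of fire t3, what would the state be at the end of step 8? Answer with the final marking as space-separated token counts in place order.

(re-executing from step 5 with the substitution; state before step 5: [9 2 2 3 1 2])
5 | fire t1 | [8 5 2 3 0 2]
6 | fire t1 | [8 5 2 3 0 2]
7 | fire t2 | [10 4 2 3 0 2]
8 | fire t2 | [12 3 2 3 0 2]

12 3 2 3 0 2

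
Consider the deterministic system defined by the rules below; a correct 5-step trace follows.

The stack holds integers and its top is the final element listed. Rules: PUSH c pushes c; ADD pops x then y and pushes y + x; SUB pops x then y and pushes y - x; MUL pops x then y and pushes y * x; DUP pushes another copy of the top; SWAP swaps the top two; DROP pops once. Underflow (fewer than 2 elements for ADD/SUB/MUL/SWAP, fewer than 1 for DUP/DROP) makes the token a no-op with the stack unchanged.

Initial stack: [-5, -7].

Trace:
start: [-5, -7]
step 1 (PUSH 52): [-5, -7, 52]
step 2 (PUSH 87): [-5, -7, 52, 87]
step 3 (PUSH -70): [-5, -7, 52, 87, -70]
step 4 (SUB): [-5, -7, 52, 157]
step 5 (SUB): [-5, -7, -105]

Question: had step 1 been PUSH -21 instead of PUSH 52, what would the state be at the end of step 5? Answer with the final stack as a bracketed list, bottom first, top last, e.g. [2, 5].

(re-executing from step 1 with the substitution; state before step 1: [-5, -7])
step 1 (PUSH -21): [-5, -7, -21]
step 2 (PUSH 87): [-5, -7, -21, 87]
step 3 (PUSH -70): [-5, -7, -21, 87, -70]
step 4 (SUB): [-5, -7, -21, 157]
step 5 (SUB): [-5, -7, -178]

[-5, -7, -178]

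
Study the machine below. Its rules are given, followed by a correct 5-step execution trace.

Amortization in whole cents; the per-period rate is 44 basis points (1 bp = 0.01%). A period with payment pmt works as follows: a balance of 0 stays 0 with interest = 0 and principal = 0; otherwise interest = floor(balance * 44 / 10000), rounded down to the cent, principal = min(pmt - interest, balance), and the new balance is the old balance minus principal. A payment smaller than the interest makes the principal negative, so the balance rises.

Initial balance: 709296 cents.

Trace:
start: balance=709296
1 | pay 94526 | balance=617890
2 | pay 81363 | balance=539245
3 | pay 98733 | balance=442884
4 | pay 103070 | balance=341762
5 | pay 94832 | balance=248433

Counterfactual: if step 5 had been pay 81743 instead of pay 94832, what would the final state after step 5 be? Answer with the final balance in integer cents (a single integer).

(re-executing from step 5 with the substitution; state before step 5: balance=341762)
5 | pay 81743 | balance=261522

261522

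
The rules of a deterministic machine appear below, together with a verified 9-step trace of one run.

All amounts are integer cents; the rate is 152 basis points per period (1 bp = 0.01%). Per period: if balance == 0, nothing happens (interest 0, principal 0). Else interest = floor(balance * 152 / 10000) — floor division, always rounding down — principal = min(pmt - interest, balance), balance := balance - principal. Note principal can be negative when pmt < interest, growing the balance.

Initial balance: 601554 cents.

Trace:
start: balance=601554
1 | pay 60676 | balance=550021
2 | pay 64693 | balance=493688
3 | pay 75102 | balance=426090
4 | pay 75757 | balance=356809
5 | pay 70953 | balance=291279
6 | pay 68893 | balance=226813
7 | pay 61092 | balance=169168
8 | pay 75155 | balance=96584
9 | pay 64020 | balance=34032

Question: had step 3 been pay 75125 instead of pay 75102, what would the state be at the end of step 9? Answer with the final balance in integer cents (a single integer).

34008

(re-executing from step 3 with the substitution; state before step 3: balance=493688)
3 | pay 75125 | balance=426067
4 | pay 75757 | balance=356786
5 | pay 70953 | balance=291256
6 | pay 68893 | balance=226790
7 | pay 61092 | balance=169145
8 | pay 75155 | balance=96561
9 | pay 64020 | balance=34008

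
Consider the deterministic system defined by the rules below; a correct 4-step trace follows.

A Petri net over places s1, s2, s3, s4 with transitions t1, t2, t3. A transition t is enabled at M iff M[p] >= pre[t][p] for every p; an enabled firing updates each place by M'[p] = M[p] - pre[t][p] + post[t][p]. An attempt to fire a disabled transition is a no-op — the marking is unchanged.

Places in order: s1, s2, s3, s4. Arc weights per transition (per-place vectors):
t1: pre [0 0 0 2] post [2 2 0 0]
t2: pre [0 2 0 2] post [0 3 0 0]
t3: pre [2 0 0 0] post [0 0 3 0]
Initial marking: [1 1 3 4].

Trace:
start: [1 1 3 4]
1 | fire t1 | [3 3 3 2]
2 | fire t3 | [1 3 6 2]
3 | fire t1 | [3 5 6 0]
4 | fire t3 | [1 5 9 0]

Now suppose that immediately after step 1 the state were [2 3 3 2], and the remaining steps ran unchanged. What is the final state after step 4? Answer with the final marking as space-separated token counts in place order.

state after step 1 := [2 3 3 2]
2 | fire t3 | [0 3 6 2]
3 | fire t1 | [2 5 6 0]
4 | fire t3 | [0 5 9 0]

0 5 9 0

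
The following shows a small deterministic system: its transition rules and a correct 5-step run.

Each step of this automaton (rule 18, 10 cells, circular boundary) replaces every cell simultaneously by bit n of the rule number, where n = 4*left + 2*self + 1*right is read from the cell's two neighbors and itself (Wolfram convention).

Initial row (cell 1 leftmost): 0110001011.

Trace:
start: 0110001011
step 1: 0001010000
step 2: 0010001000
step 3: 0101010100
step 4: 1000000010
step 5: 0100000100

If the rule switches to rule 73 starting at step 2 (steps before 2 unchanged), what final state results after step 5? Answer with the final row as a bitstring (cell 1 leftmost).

0100000100

(re-executing steps 2..5 under rule 73; state before step 2: 0001010000)
step 2: 1100000111
step 3: 0101110100
step 4: 0001010001
step 5: 0100000100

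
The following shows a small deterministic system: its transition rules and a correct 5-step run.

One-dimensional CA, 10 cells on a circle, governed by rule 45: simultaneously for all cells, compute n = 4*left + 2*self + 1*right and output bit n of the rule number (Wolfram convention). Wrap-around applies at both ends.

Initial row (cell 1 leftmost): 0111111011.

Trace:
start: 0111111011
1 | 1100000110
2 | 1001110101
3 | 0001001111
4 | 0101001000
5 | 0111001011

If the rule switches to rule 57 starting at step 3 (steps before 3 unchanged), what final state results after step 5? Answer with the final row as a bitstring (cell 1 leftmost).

0101010101

(re-executing steps 3..5 under rule 57; state before step 3: 1001110101)
3 | 0101001011
4 | 1010100110
5 | 0101010101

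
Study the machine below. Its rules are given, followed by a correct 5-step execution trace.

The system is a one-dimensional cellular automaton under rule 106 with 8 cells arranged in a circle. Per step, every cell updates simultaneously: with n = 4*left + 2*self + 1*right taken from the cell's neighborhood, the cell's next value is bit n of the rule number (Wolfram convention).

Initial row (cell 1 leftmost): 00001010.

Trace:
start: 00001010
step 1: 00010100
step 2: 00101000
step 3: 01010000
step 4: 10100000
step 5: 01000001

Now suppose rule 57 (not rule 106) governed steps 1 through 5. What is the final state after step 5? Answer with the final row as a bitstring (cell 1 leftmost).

(re-executing steps 1..5 under rule 57; state before step 1: 00001010)
step 1: 11100101
step 2: 00010011
step 3: 11001010
step 4: 10100101
step 5: 01010011

01010011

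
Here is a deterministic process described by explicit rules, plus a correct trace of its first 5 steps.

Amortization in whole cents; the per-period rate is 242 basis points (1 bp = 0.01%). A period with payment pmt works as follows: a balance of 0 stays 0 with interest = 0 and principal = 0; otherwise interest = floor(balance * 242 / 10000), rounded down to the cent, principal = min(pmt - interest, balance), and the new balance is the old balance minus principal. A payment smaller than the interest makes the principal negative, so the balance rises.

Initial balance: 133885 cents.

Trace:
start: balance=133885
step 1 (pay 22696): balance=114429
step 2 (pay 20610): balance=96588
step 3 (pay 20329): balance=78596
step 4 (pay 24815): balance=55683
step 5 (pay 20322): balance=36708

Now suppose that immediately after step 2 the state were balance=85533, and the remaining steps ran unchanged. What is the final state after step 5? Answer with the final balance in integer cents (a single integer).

state after step 2 := balance=85533
step 3 (pay 20329): balance=67273
step 4 (pay 24815): balance=44086
step 5 (pay 20322): balance=24830

24830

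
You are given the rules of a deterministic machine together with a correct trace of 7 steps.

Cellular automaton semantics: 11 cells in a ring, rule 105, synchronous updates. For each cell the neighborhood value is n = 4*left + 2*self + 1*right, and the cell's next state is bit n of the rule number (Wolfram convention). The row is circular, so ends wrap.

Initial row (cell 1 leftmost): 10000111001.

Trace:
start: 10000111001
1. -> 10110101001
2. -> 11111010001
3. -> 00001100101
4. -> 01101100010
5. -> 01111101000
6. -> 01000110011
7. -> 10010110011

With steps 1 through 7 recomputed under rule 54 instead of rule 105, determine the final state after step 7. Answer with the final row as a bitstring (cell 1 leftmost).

(re-executing steps 1..7 under rule 54; state before step 1: 10000111001)
1. -> 01001000110
2. -> 11111101001
3. -> 00000011110
4. -> 00000100001
5. -> 10001110011
6. -> 01010001100
7. -> 11111010010

11111010010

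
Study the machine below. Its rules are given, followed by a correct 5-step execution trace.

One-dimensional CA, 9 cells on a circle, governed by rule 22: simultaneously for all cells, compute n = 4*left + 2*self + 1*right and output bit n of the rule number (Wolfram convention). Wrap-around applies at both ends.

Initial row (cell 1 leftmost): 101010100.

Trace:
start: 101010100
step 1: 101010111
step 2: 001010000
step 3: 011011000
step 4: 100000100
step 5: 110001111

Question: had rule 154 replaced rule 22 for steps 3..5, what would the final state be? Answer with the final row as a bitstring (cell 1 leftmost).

(re-executing steps 3..5 under rule 154; state before step 3: 001010000)
step 3: 010001000
step 4: 101010100
step 5: 000000011

000000011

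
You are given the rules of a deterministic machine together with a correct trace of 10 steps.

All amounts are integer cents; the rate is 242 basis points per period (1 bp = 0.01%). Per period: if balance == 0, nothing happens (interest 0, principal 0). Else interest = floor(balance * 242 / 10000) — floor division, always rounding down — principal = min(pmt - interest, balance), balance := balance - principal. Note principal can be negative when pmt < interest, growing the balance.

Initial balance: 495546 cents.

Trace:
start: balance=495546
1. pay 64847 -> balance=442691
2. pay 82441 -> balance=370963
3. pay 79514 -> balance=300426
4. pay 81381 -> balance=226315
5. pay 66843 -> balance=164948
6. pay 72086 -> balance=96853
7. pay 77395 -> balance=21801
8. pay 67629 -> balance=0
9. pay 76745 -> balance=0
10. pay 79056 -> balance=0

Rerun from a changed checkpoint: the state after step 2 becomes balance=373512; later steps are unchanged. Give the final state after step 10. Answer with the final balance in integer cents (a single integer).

state after step 2 := balance=373512
3. pay 79514 -> balance=303036
4. pay 81381 -> balance=228988
5. pay 66843 -> balance=167686
6. pay 72086 -> balance=99658
7. pay 77395 -> balance=24674
8. pay 67629 -> balance=0
9. pay 76745 -> balance=0
10. pay 79056 -> balance=0

0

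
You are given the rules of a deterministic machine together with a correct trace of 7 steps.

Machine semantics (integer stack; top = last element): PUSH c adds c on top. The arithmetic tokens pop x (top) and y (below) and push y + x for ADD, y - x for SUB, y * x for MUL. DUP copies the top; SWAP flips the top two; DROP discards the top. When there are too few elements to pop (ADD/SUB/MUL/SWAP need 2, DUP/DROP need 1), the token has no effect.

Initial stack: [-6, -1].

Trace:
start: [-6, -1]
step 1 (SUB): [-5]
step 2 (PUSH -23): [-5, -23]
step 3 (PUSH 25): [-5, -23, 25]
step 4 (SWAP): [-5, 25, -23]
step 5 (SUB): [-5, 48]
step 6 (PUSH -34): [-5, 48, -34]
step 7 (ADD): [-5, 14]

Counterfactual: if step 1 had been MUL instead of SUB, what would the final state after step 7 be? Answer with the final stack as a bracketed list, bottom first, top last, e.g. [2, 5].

[6, 14]

(re-executing from step 1 with the substitution; state before step 1: [-6, -1])
step 1 (MUL): [6]
step 2 (PUSH -23): [6, -23]
step 3 (PUSH 25): [6, -23, 25]
step 4 (SWAP): [6, 25, -23]
step 5 (SUB): [6, 48]
step 6 (PUSH -34): [6, 48, -34]
step 7 (ADD): [6, 14]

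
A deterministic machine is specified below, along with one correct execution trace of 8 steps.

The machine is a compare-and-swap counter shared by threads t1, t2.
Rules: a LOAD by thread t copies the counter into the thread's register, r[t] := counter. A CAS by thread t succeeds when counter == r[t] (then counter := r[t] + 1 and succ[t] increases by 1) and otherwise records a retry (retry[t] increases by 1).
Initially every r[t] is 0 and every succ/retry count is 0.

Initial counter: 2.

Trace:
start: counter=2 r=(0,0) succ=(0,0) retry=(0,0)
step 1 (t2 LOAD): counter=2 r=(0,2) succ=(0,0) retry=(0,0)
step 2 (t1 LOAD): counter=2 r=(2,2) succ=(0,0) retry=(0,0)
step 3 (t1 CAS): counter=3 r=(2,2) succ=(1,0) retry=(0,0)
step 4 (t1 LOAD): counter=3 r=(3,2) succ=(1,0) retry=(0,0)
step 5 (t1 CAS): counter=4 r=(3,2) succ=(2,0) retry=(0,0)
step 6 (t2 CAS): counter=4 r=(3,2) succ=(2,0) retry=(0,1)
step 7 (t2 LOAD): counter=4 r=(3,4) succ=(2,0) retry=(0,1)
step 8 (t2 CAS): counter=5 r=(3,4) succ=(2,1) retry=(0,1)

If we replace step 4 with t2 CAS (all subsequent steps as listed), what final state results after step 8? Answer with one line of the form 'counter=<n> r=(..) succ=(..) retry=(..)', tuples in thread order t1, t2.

counter=4 r=(2,3) succ=(1,1) retry=(1,2)

(re-executing from step 4 with the substitution; state before step 4: counter=3 r=(2,2) succ=(1,0) retry=(0,0))
step 4 (t2 CAS): counter=3 r=(2,2) succ=(1,0) retry=(0,1)
step 5 (t1 CAS): counter=3 r=(2,2) succ=(1,0) retry=(1,1)
step 6 (t2 CAS): counter=3 r=(2,2) succ=(1,0) retry=(1,2)
step 7 (t2 LOAD): counter=3 r=(2,3) succ=(1,0) retry=(1,2)
step 8 (t2 CAS): counter=4 r=(2,3) succ=(1,1) retry=(1,2)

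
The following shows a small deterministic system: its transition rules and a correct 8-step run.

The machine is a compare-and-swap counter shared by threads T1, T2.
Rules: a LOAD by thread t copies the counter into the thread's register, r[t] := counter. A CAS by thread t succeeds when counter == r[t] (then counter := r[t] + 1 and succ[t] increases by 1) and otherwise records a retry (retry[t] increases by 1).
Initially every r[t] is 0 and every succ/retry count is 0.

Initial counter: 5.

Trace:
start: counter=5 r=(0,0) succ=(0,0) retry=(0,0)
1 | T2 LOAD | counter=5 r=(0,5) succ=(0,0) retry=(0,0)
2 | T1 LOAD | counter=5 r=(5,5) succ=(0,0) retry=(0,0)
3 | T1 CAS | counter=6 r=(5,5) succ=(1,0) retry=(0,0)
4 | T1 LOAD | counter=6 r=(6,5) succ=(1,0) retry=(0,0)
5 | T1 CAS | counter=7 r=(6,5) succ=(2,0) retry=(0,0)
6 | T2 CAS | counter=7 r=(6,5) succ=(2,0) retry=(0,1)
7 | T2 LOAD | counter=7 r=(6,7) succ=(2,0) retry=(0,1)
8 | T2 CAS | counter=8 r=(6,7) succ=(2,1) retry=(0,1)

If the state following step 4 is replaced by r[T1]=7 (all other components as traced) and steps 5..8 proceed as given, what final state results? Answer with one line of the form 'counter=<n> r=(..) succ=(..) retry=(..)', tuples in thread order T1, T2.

counter=7 r=(7,6) succ=(1,1) retry=(1,1)

state after step 4 := counter=6 r=(7,5) succ=(1,0) retry=(0,0)
5 | T1 CAS | counter=6 r=(7,5) succ=(1,0) retry=(1,0)
6 | T2 CAS | counter=6 r=(7,5) succ=(1,0) retry=(1,1)
7 | T2 LOAD | counter=6 r=(7,6) succ=(1,0) retry=(1,1)
8 | T2 CAS | counter=7 r=(7,6) succ=(1,1) retry=(1,1)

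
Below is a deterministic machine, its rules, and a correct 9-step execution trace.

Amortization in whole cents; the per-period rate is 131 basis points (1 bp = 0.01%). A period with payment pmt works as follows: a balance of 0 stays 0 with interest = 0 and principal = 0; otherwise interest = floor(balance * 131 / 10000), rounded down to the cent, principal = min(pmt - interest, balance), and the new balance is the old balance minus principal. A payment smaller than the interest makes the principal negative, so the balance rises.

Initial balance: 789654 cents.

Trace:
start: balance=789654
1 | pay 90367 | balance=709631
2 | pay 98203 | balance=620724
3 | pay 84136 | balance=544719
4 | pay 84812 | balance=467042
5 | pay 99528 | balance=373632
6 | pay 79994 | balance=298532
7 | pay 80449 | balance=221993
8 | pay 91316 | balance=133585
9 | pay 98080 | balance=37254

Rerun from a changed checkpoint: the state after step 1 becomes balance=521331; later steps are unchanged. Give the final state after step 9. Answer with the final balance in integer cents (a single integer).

0

state after step 1 := balance=521331
2 | pay 98203 | balance=429957
3 | pay 84136 | balance=351453
4 | pay 84812 | balance=271245
5 | pay 99528 | balance=175270
6 | pay 79994 | balance=97572
7 | pay 80449 | balance=18401
8 | pay 91316 | balance=0
9 | pay 98080 | balance=0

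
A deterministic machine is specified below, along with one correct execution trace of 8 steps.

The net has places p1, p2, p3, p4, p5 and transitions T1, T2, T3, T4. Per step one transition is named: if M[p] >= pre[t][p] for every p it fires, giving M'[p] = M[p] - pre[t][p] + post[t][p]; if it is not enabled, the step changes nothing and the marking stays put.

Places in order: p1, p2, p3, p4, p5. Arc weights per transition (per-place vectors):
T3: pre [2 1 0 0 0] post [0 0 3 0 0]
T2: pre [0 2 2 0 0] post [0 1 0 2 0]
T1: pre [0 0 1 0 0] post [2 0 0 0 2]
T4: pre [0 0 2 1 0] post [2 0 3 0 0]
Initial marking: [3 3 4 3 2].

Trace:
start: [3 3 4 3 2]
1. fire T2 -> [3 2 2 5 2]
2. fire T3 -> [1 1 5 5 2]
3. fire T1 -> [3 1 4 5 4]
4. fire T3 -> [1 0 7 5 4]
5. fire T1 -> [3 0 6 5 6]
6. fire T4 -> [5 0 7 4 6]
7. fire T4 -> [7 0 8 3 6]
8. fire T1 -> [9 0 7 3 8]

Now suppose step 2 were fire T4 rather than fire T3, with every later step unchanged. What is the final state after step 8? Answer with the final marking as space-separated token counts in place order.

(re-executing from step 2 with the substitution; state before step 2: [3 2 2 5 2])
2. fire T4 -> [5 2 3 4 2]
3. fire T1 -> [7 2 2 4 4]
4. fire T3 -> [5 1 5 4 4]
5. fire T1 -> [7 1 4 4 6]
6. fire T4 -> [9 1 5 3 6]
7. fire T4 -> [11 1 6 2 6]
8. fire T1 -> [13 1 5 2 8]

13 1 5 2 8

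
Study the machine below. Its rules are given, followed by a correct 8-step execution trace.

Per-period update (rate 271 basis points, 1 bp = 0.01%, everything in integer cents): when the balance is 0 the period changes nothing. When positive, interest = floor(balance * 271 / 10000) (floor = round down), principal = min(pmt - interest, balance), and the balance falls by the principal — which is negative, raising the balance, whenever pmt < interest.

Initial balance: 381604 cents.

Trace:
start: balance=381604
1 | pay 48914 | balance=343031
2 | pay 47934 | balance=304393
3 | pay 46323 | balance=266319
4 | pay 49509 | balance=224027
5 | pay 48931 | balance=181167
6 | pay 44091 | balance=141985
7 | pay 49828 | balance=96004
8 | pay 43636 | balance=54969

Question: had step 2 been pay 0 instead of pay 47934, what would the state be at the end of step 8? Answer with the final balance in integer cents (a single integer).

(re-executing from step 2 with the substitution; state before step 2: balance=343031)
2 | pay 0 | balance=352327
3 | pay 46323 | balance=315552
4 | pay 49509 | balance=274594
5 | pay 48931 | balance=233104
6 | pay 44091 | balance=195330
7 | pay 49828 | balance=150795
8 | pay 43636 | balance=111245

111245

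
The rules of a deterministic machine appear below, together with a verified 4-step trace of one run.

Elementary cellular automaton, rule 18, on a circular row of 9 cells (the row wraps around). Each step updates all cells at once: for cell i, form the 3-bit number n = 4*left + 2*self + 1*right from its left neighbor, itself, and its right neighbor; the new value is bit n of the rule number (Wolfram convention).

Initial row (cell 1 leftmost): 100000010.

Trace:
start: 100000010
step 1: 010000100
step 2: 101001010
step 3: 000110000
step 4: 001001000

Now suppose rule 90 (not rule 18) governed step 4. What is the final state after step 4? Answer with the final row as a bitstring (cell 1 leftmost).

(re-executing step 4 under rule 90; state before step 4: 000110000)
step 4: 001111000

001111000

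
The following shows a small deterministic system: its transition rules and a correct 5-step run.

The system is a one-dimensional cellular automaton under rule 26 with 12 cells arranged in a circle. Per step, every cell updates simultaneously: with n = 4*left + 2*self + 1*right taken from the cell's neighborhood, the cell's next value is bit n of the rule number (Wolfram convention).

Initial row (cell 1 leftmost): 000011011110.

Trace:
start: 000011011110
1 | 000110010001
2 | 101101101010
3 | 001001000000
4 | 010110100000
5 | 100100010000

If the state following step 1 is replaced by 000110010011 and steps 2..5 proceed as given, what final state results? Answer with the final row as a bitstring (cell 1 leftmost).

state after step 1 := 000110010011
2 | 101101101110
3 | 001001001000
4 | 010110110100
5 | 100100100010

100100100010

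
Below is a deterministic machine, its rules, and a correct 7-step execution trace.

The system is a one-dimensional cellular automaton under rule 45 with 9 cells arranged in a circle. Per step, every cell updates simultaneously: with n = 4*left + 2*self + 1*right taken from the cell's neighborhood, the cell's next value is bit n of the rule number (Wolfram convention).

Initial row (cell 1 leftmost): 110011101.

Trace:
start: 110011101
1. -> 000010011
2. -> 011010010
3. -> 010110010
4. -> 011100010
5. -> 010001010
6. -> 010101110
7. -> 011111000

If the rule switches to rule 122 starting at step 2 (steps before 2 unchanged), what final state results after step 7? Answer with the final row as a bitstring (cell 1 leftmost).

(re-executing steps 2..7 under rule 122; state before step 2: 000010011)
2. -> 100101111
3. -> 111011000
4. -> 101111101
5. -> 111000111
6. -> 001101100
7. -> 011111110

011111110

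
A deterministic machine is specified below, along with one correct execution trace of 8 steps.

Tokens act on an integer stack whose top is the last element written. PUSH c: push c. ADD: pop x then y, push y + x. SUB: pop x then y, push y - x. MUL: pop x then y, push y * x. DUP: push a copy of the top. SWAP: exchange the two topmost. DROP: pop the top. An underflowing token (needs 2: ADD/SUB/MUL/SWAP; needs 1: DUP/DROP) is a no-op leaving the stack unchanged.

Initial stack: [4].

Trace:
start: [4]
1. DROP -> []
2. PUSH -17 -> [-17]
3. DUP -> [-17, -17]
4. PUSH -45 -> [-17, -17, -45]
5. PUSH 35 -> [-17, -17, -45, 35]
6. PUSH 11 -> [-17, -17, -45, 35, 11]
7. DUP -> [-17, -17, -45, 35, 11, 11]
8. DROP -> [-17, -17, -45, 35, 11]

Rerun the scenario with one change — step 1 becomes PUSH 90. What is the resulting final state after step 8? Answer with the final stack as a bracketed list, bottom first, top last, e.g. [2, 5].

(re-executing from step 1 with the substitution; state before step 1: [4])
1. PUSH 90 -> [4, 90]
2. PUSH -17 -> [4, 90, -17]
3. DUP -> [4, 90, -17, -17]
4. PUSH -45 -> [4, 90, -17, -17, -45]
5. PUSH 35 -> [4, 90, -17, -17, -45, 35]
6. PUSH 11 -> [4, 90, -17, -17, -45, 35, 11]
7. DUP -> [4, 90, -17, -17, -45, 35, 11, 11]
8. DROP -> [4, 90, -17, -17, -45, 35, 11]

[4, 90, -17, -17, -45, 35, 11]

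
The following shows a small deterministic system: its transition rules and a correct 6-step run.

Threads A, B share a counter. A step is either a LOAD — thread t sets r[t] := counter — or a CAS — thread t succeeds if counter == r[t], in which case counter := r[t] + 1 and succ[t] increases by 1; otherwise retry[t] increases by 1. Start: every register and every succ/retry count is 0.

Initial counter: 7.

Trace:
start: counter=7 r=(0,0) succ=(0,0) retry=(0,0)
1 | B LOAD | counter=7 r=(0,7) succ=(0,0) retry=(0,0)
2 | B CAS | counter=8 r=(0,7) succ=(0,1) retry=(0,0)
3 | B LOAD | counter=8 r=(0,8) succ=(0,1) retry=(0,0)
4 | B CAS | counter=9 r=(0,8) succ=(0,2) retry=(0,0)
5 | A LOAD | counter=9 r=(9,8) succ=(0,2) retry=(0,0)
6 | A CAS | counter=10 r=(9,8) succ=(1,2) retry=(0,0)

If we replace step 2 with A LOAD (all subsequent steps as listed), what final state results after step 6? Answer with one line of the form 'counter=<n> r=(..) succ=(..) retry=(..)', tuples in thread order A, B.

counter=9 r=(8,7) succ=(1,1) retry=(0,0)

(re-executing from step 2 with the substitution; state before step 2: counter=7 r=(0,7) succ=(0,0) retry=(0,0))
2 | A LOAD | counter=7 r=(7,7) succ=(0,0) retry=(0,0)
3 | B LOAD | counter=7 r=(7,7) succ=(0,0) retry=(0,0)
4 | B CAS | counter=8 r=(7,7) succ=(0,1) retry=(0,0)
5 | A LOAD | counter=8 r=(8,7) succ=(0,1) retry=(0,0)
6 | A CAS | counter=9 r=(8,7) succ=(1,1) retry=(0,0)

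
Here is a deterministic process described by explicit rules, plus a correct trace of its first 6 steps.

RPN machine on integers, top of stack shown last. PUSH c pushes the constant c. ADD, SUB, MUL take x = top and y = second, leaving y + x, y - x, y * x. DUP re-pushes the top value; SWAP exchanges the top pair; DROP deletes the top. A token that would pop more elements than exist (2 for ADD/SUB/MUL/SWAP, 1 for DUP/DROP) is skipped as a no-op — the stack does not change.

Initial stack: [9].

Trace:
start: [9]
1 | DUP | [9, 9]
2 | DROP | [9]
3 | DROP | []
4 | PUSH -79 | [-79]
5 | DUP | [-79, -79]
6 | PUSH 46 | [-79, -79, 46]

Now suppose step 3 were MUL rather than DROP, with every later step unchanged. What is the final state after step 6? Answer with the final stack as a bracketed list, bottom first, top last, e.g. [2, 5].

(re-executing from step 3 with the substitution; state before step 3: [9])
3 | MUL | [9]
4 | PUSH -79 | [9, -79]
5 | DUP | [9, -79, -79]
6 | PUSH 46 | [9, -79, -79, 46]

[9, -79, -79, 46]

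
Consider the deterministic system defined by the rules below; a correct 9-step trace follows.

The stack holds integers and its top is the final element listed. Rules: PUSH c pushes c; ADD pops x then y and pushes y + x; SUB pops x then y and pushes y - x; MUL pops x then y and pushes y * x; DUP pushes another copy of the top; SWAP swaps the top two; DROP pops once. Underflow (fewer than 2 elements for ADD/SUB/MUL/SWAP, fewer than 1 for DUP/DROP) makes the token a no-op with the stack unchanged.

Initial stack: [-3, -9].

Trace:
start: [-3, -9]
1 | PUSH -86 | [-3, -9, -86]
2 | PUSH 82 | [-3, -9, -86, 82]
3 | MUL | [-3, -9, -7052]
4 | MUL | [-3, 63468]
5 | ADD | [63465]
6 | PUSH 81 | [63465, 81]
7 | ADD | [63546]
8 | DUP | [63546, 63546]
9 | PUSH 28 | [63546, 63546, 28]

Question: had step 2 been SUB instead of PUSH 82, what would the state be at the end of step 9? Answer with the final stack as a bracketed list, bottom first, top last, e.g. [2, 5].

[-150, -150, 28]

(re-executing from step 2 with the substitution; state before step 2: [-3, -9, -86])
2 | SUB | [-3, 77]
3 | MUL | [-231]
4 | MUL | [-231]
5 | ADD | [-231]
6 | PUSH 81 | [-231, 81]
7 | ADD | [-150]
8 | DUP | [-150, -150]
9 | PUSH 28 | [-150, -150, 28]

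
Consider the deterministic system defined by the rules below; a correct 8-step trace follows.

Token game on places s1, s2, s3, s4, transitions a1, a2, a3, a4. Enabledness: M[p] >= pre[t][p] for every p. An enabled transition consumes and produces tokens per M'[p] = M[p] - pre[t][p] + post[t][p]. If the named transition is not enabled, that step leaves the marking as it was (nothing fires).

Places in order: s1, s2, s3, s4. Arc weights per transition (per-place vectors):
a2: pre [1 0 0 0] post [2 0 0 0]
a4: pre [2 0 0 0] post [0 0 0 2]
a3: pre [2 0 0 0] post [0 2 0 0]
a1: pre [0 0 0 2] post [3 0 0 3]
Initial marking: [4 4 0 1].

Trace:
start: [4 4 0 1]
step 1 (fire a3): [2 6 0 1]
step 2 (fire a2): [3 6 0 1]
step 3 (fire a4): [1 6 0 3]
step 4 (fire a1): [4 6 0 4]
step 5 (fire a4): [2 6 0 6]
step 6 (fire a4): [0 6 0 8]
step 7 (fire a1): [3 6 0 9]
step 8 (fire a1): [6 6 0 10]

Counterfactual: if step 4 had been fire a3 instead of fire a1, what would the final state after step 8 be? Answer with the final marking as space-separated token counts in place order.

(re-executing from step 4 with the substitution; state before step 4: [1 6 0 3])
step 4 (fire a3): [1 6 0 3]
step 5 (fire a4): [1 6 0 3]
step 6 (fire a4): [1 6 0 3]
step 7 (fire a1): [4 6 0 4]
step 8 (fire a1): [7 6 0 5]

7 6 0 5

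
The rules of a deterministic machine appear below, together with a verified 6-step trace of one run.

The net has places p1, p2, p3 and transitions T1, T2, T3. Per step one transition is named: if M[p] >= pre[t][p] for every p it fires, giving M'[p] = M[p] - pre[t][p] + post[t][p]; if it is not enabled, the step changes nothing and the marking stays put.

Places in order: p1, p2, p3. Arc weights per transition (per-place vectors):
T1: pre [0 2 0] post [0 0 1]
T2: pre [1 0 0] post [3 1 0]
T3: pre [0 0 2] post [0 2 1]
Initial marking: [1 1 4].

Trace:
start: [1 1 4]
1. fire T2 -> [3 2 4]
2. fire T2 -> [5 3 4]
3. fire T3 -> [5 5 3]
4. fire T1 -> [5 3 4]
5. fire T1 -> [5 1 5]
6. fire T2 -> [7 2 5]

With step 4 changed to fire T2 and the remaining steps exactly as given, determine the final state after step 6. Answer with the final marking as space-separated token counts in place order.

(re-executing from step 4 with the substitution; state before step 4: [5 5 3])
4. fire T2 -> [7 6 3]
5. fire T1 -> [7 4 4]
6. fire T2 -> [9 5 4]

9 5 4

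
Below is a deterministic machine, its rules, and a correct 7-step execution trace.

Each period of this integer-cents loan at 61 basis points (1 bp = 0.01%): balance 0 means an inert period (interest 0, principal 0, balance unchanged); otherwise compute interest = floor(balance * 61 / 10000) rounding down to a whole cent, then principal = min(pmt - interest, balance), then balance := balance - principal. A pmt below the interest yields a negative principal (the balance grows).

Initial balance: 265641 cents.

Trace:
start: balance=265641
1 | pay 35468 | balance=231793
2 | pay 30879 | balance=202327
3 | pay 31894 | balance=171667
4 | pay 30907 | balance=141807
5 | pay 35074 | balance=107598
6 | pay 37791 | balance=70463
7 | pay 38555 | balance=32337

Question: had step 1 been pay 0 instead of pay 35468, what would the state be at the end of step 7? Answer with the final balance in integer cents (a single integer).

(re-executing from step 1 with the substitution; state before step 1: balance=265641)
1 | pay 0 | balance=267261
2 | pay 30879 | balance=238012
3 | pay 31894 | balance=207569
4 | pay 30907 | balance=177928
5 | pay 35074 | balance=143939
6 | pay 37791 | balance=107026
7 | pay 38555 | balance=69123

69123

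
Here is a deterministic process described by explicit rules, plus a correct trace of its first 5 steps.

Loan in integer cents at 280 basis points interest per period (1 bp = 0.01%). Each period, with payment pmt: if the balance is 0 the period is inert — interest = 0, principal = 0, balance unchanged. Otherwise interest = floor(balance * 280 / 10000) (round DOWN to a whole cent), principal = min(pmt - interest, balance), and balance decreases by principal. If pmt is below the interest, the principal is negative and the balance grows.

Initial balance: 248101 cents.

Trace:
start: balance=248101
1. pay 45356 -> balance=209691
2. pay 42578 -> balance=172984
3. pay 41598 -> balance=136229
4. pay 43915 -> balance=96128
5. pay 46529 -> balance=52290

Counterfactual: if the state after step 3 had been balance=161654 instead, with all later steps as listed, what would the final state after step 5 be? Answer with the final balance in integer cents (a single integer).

state after step 3 := balance=161654
4. pay 43915 -> balance=122265
5. pay 46529 -> balance=79159

79159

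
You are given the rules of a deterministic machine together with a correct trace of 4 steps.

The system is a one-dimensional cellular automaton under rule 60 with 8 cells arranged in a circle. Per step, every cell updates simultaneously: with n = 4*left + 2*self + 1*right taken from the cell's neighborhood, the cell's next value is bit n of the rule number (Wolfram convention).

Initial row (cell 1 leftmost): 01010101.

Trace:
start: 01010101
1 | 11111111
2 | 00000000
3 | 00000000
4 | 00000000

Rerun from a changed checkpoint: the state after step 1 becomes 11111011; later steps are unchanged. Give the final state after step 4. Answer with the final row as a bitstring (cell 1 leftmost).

state after step 1 := 11111011
2 | 00000110
3 | 00000101
4 | 10000111

10000111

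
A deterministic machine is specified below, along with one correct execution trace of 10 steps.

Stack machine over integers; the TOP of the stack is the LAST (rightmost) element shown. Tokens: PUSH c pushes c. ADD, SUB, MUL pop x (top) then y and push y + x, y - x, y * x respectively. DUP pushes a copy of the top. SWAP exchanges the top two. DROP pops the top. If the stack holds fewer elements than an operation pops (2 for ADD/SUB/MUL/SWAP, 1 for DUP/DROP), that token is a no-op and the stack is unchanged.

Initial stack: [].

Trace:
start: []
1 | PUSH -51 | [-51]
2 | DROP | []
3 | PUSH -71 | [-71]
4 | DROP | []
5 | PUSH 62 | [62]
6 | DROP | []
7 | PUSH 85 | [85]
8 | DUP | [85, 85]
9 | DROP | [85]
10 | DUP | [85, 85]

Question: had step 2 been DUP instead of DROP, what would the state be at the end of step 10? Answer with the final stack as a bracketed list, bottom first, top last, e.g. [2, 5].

(re-executing from step 2 with the substitution; state before step 2: [-51])
2 | DUP | [-51, -51]
3 | PUSH -71 | [-51, -51, -71]
4 | DROP | [-51, -51]
5 | PUSH 62 | [-51, -51, 62]
6 | DROP | [-51, -51]
7 | PUSH 85 | [-51, -51, 85]
8 | DUP | [-51, -51, 85, 85]
9 | DROP | [-51, -51, 85]
10 | DUP | [-51, -51, 85, 85]

[-51, -51, 85, 85]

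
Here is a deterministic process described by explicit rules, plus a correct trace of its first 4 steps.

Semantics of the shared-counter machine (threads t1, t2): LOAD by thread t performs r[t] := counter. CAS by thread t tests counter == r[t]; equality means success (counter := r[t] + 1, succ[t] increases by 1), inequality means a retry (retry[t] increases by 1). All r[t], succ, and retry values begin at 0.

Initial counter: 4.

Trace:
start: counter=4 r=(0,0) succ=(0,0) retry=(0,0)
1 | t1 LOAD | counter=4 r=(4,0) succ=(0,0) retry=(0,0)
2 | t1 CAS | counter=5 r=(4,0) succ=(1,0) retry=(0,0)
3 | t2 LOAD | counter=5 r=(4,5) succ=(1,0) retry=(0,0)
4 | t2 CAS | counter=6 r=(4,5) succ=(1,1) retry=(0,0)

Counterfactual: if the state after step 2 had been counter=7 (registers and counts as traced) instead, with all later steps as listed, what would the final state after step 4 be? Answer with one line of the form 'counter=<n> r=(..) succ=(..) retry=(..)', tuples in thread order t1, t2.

counter=8 r=(4,7) succ=(1,1) retry=(0,0)

state after step 2 := counter=7 r=(4,0) succ=(1,0) retry=(0,0)
3 | t2 LOAD | counter=7 r=(4,7) succ=(1,0) retry=(0,0)
4 | t2 CAS | counter=8 r=(4,7) succ=(1,1) retry=(0,0)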